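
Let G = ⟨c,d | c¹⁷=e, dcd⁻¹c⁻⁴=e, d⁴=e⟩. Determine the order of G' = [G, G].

G' = [G, G] is generated by all commutators. The generator-pair commutators are: [c, d] = c¹⁴.
The subgroup they normally generate is {e, c, c², c³, c⁴, c⁵, c⁶, c⁷, c⁸, c⁹, c¹⁰, c¹¹, c¹², c¹³, c¹⁴, c¹⁵, c¹⁶}, of order 17.
Check: |G/G'| = 68/17 = 4 is the order of the abelianisation.

Answer: 17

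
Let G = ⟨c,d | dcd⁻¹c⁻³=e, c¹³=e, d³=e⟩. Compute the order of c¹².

Compute successive powers until reaching e:
  (c¹²)¹ = c¹², (c¹²)² = c¹¹, (c¹²)³ = c¹⁰, (c¹²)⁴ = c⁹, (c¹²)⁵ = c⁸, (c¹²)⁶ = c⁷, (c¹²)⁷ = c⁶, (c¹²)⁸ = c⁵, (c¹²)⁹ = c⁴, (c¹²)¹⁰ = c³, (c¹²)¹¹ = c², (c¹²)¹² = c, (c¹²)¹³ = e.
The smallest positive k with (c¹²)ᵏ = e is 13.

Answer: 13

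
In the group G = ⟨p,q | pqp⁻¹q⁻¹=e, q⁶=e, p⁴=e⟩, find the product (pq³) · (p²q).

Compute (pq³) · (p²q) by multiplying left to right and reducing via the relations at each step:
  (pq³) · p² = p³q³
  (p³q³) · q = p³q⁴

Answer: p³q⁴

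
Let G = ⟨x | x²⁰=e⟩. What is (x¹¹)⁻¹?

The order of (x¹¹) is 20 (smallest k with (x¹¹)ᵏ = e), so (x¹¹)⁻¹ = (x¹¹)¹⁹ = x⁹.
Check: (x¹¹) · (x⁹) → (x¹¹) · x⁹ = e, giving e as required.

Answer: x⁹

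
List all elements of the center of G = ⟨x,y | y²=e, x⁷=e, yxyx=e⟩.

An element z ∈ Z(G) iff z commutes with every generator.
For example e is central: e·x = x = x·e; e·y = y = y·e.
Whereas x ∉ Z(G) since x·y = xy ≠ x⁶y = y·x.
Checking each of the 14 elements this way gives Z(G) = {e}, of order 1.

Answer: {e}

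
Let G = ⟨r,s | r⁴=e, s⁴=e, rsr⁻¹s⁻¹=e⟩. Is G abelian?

Each pair of generators commutes: r·s = rs = s·r. Since the generators pairwise commute, every element of G commutes with every other, so G is abelian.

Answer: Yes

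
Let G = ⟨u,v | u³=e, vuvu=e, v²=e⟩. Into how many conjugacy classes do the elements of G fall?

The conjugacy classes (representative and size) are:
  [e] (size 1), [u] (size 2), [uv] (size 3).
Class equation: 1 + 2 + 3 = 6 = |G|. So G has 3 conjugacy classes.

Answer: 3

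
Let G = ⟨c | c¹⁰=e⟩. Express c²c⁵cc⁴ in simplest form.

Multiply left to right, reducing at each step:
  (c²) · c⁵ = c⁷
  (c⁷) · c = c⁸
  (c⁸) · c⁴ = c²

Answer: c²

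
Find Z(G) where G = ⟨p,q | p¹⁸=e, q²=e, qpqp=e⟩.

An element z ∈ Z(G) iff z commutes with every generator.
For example p⁹ is central: (p⁹)·p = p¹⁰ = p·(p⁹); (p⁹)·q = p⁹q = q·(p⁹).
Whereas p ∉ Z(G) since p·q = pq ≠ p¹⁷q = q·p.
Checking each of the 36 elements this way gives Z(G) = {e, p⁹}, of order 2.

Answer: {e, p⁹}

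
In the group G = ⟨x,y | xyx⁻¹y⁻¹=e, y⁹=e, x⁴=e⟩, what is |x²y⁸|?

Compute successive powers until reaching e:
  (x²y⁸)¹ = x²y⁸, (x²y⁸)² = y⁷, (x²y⁸)³ = x²y⁶, (x²y⁸)⁴ = y⁵, (x²y⁸)⁵ = x²y⁴, (x²y⁸)⁶ = y³, (x²y⁸)⁷ = x²y², (x²y⁸)⁸ = y, (x²y⁸)⁹ = x², (x²y⁸)¹⁰ = y⁸, (x²y⁸)¹¹ = x²y⁷, (x²y⁸)¹² = y⁶, (x²y⁸)¹³ = x²y⁵, (x²y⁸)¹⁴ = y⁴, (x²y⁸)¹⁵ = x²y³, (x²y⁸)¹⁶ = y², (x²y⁸)¹⁷ = x²y, (x²y⁸)¹⁸ = e.
The smallest positive k with (x²y⁸)ᵏ = e is 18.

Answer: 18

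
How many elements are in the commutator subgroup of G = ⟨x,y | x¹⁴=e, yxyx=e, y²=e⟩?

G' = [G, G] is generated by all commutators. The generator-pair commutators are: [x, y] = x².
The subgroup they normally generate is {e, x², x⁴, x⁶, x⁸, x¹⁰, x¹²}, of order 7.
Check: |G/G'| = 28/7 = 4 is the order of the abelianisation.

Answer: 7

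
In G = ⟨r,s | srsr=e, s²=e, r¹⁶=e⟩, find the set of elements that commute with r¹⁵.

⟨r¹⁵⟩ ⊆ C_G(r¹⁵) since powers of r¹⁵ commute with r¹⁵; so |C_G(r¹⁵)| ≥ |⟨r¹⁵⟩| = 16.
By orbit–stabilizer, |C_G(r¹⁵)| = |G| / |conj. class of r¹⁵| = 32 / 2 = 16.
The 16 elements commuting with r¹⁵ are {e, r, r², r³, r⁴, r⁵, r⁶, r⁷, r⁸, r⁹, r¹⁰, r¹¹, r¹², r¹³, r¹⁴, r¹⁵}.

Answer: {e, r, r², r³, r⁴, r⁵, r⁶, r⁷, r⁸, r⁹, r¹⁰, r¹¹, r¹², r¹³, r¹⁴, r¹⁵}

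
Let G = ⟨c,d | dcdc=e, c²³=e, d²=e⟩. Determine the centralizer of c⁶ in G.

⟨c⁶⟩ ⊆ C_G(c⁶) since powers of c⁶ commute with c⁶; so |C_G(c⁶)| ≥ |⟨c⁶⟩| = 23.
By orbit–stabilizer, |C_G(c⁶)| = |G| / |conj. class of c⁶| = 46 / 2 = 23.
The 23 elements commuting with c⁶ are {e, c, c², c³, c⁴, c⁵, c⁶, c⁷, c⁸, c⁹, c¹⁰, c¹¹, c¹², c¹³, c¹⁴, c¹⁵, c¹⁶, c¹⁷, c¹⁸, c¹⁹, c²⁰, c²¹, c²²}.

Answer: {e, c, c², c³, c⁴, c⁵, c⁶, c⁷, c⁸, c⁹, c¹⁰, c¹¹, c¹², c¹³, c¹⁴, c¹⁵, c¹⁶, c¹⁷, c¹⁸, c¹⁹, c²⁰, c²¹, c²²}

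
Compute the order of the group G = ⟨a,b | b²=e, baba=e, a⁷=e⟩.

Enumerate words in the generators, reducing via the relations: the distinct elements are
  {a, b, e, ab, a², a³, a⁴, a⁵, a⁶, a²b, a³b, a⁴b, a⁵b, a⁶b}.
No further products give new elements, so |G| = 14.

Answer: 14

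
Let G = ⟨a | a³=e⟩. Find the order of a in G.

Compute successive powers until reaching e:
  a¹ = a, a² = a², a³ = e.
The smallest positive k with aᵏ = e is 3.

Answer: 3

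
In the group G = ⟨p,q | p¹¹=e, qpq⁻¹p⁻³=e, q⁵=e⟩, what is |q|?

Compute successive powers until reaching e:
  q¹ = q, q² = q², q³ = q³, q⁴ = q⁴, q⁵ = e.
The smallest positive k with qᵏ = e is 5.

Answer: 5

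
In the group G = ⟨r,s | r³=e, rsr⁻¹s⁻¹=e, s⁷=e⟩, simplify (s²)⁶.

Compute successive powers of (s²), reducing at each step:
  (s²)²: (s²) · s² = s⁴
  (s²)³: (s⁴) · s² = s⁶
  (s²)⁴: (s⁶) · s² = s
  (s²)⁵: s · s² = s³
  (s²)⁶: (s³) · s² = s⁵

Answer: s⁵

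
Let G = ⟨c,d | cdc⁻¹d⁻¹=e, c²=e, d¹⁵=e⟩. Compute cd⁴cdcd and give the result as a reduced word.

Multiply left to right, reducing at each step:
  c · d⁴ = cd⁴
  (cd⁴) · c = d⁴
  (d⁴) · d = d⁵
  (d⁵) · c = cd⁵
  (cd⁵) · d = cd⁶

Answer: cd⁶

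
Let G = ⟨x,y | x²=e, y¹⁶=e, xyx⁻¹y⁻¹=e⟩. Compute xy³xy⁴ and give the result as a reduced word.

Multiply left to right, reducing at each step:
  x · y³ = xy³
  (xy³) · x = y³
  (y³) · y⁴ = y⁷

Answer: y⁷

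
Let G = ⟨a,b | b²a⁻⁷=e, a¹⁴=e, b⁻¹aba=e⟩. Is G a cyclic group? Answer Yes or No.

Every cyclic group is abelian. But a·b = ab while b·a = a⁶b⁻¹, so a·b ≠ b·a and G is not abelian. Hence G is not cyclic.

Answer: No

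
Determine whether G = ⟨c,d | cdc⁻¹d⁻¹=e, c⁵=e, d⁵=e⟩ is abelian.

Each pair of generators commutes: c·d = cd = d·c. Since the generators pairwise commute, every element of G commutes with every other, so G is abelian.

Answer: Yes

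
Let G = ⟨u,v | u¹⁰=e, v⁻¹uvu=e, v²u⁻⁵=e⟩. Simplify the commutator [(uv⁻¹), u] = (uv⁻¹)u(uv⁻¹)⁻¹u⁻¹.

[(uv⁻¹), u] = (uv⁻¹)·u·(uv⁻¹)⁻¹·u⁻¹.
  (uv⁻¹) · u = v⁻¹
  (v⁻¹) · (uv) = u⁹
  (u⁹) · (u⁹) = u⁸

Answer: u⁸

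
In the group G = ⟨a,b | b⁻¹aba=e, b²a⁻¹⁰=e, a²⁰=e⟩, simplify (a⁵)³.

Compute successive powers of (a⁵), reducing at each step:
  (a⁵)²: (a⁵) · a⁵ = a¹⁰
  (a⁵)³: (a¹⁰) · a⁵ = a¹⁵

Answer: a¹⁵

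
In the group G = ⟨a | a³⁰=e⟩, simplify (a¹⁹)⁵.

Compute successive powers of (a¹⁹), reducing at each step:
  (a¹⁹)²: (a¹⁹) · a¹⁹ = a⁸
  (a¹⁹)³: (a⁸) · a¹⁹ = a²⁷
  (a¹⁹)⁴: (a²⁷) · a¹⁹ = a¹⁶
  (a¹⁹)⁵: (a¹⁶) · a¹⁹ = a⁵

Answer: a⁵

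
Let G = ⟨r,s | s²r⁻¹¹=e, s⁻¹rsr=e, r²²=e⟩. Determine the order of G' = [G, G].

G' = [G, G] is generated by all commutators. The generator-pair commutators are: [r, s] = r².
The subgroup they normally generate is {e, r², r⁴, r⁶, r⁸, r¹⁰, r¹², r¹⁴, r¹⁶, r¹⁸, r²⁰}, of order 11.
Check: |G/G'| = 44/11 = 4 is the order of the abelianisation.

Answer: 11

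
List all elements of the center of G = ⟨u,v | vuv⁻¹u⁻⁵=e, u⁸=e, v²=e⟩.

An element z ∈ Z(G) iff z commutes with every generator.
For example u² is central: (u²)·u = u³ = u·(u²); (u²)·v = u²v = v·(u²).
Whereas u ∉ Z(G) since u·v = uv ≠ u⁵v = v·u.
Checking each of the 16 elements this way gives Z(G) = {e, u², u⁴, u⁶}, of order 4.

Answer: {e, u², u⁴, u⁶}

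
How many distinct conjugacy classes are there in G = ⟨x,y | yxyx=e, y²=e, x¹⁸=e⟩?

The conjugacy classes (representative and size) are:
  [e] (size 1), [x] (size 2), [x²] (size 2), [x³] (size 2), [x¹⁴] (size 2), [x⁵] (size 2), [x¹²] (size 2), [x⁷] (size 2), [x¹⁰] (size 2), [x⁹] (size 1), [x¹⁰y] (size 9), [xy] (size 9).
Class equation: 1 + 2 + 2 + 2 + 2 + 2 + 2 + 2 + 2 + 1 + 9 + 9 = 36 = |G|. So G has 12 conjugacy classes.

Answer: 12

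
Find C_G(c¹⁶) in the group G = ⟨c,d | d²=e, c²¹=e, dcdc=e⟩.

⟨c¹⁶⟩ ⊆ C_G(c¹⁶) since powers of c¹⁶ commute with c¹⁶; so |C_G(c¹⁶)| ≥ |⟨c¹⁶⟩| = 21.
By orbit–stabilizer, |C_G(c¹⁶)| = |G| / |conj. class of c¹⁶| = 42 / 2 = 21.
The 21 elements commuting with c¹⁶ are {e, c, c², c³, c⁴, c⁵, c⁶, c⁷, c⁸, c⁹, c¹⁰, c¹¹, c¹², c¹³, c¹⁴, c¹⁵, c¹⁶, c¹⁷, c¹⁸, c¹⁹, c²⁰}.

Answer: {e, c, c², c³, c⁴, c⁵, c⁶, c⁷, c⁸, c⁹, c¹⁰, c¹¹, c¹², c¹³, c¹⁴, c¹⁵, c¹⁶, c¹⁷, c¹⁸, c¹⁹, c²⁰}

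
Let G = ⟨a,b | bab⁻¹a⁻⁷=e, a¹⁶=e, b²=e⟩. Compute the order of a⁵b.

Compute successive powers until reaching e:
  (a⁵b)¹ = a⁵b, (a⁵b)² = a⁸, (a⁵b)³ = a¹³b, (a⁵b)⁴ = e.
The smallest positive k with (a⁵b)ᵏ = e is 4.

Answer: 4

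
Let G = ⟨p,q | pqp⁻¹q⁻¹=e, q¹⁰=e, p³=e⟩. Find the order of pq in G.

Compute successive powers until reaching e:
  (pq)¹ = pq, (pq)² = p²q², (pq)³ = q³, (pq)⁴ = pq⁴, (pq)⁵ = p²q⁵, (pq)⁶ = q⁶, (pq)⁷ = pq⁷, (pq)⁸ = p²q⁸, (pq)⁹ = q⁹, (pq)¹⁰ = p, (pq)¹¹ = p²q, (pq)¹² = q², (pq)¹³ = pq³, (pq)¹⁴ = p²q⁴, (pq)¹⁵ = q⁵, (pq)¹⁶ = pq⁶, (pq)¹⁷ = p²q⁷, (pq)¹⁸ = q⁸, (pq)¹⁹ = pq⁹, (pq)²⁰ = p², (pq)²¹ = q, (pq)²² = pq², (pq)²³ = p²q³, (pq)²⁴ = q⁴, (pq)²⁵ = pq⁵, (pq)²⁶ = p²q⁶, (pq)²⁷ = q⁷, (pq)²⁸ = pq⁸, (pq)²⁹ = p²q⁹, (pq)³⁰ = e.
The smallest positive k with (pq)ᵏ = e is 30.

Answer: 30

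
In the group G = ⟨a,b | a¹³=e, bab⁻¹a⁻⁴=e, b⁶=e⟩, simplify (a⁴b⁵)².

Compute successive powers of (a⁴b⁵), reducing at each step:
  (a⁴b⁵)²: (a⁴b⁵) · a⁴ = a⁵b⁵;   (a⁵b⁵) · b⁵ = a⁵b⁴

Answer: a⁵b⁴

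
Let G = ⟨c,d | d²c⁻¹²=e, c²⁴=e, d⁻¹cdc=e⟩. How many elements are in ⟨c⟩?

|⟨c⟩| equals the order of c. Compute successive powers until reaching e:
  c¹ = c, c² = c², c³ = c³, c⁴ = c⁴, c⁵ = c⁵, c⁶ = c⁶, c⁷ = c⁷, c⁸ = c⁸, c⁹ = c⁹, c¹⁰ = c¹⁰, c¹¹ = c¹¹, c¹² = c¹², c¹³ = c¹³, c¹⁴ = c¹⁴, c¹⁵ = c¹⁵, c¹⁶ = c¹⁶, c¹⁷ = c¹⁷, c¹⁸ = c¹⁸, c¹⁹ = c¹⁹, c²⁰ = c²⁰, c²¹ = c²¹, c²² = c²², c²³ = c²³, c²⁴ = e.
The smallest positive k with cᵏ = e is 24, so |⟨c⟩| = 24.

Answer: 24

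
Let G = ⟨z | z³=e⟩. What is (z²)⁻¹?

The order of (z²) is 3 (smallest k with (z²)ᵏ = e), so (z²)⁻¹ = (z²)² = z.
Check: (z²) · z → (z²) · z = e, giving e as required.

Answer: z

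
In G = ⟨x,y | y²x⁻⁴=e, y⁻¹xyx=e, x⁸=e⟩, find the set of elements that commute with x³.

⟨x³⟩ ⊆ C_G(x³) since powers of x³ commute with x³; so |C_G(x³)| ≥ |⟨x³⟩| = 8.
By orbit–stabilizer, |C_G(x³)| = |G| / |conj. class of x³| = 16 / 2 = 8.
The 8 elements commuting with x³ are {e, x, x², x³, x⁴, x⁵, x⁶, x⁷}.

Answer: {e, x, x², x³, x⁴, x⁵, x⁶, x⁷}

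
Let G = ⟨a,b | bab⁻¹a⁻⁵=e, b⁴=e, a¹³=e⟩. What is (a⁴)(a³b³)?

Compute (a⁴) · (a³b³) by multiplying left to right and reducing via the relations at each step:
  (a⁴) · a³ = a⁷
  (a⁷) · b³ = a⁷b³

Answer: a⁷b³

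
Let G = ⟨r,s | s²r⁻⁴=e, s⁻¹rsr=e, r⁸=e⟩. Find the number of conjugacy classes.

The conjugacy classes (representative and size) are:
  [e] (size 1), [r⁷] (size 2), [r⁶] (size 2), [r³] (size 2), [r⁴] (size 1), [r²s⁻¹] (size 4), [r³s⁻¹] (size 4).
Class equation: 1 + 2 + 2 + 2 + 1 + 4 + 4 = 16 = |G|. So G has 7 conjugacy classes.

Answer: 7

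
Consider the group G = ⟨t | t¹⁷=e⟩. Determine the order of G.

G is generated by a single element, so G is cyclic. The relator gives t¹⁷ = e and no smaller power is forced to be e, so the 17 powers {e, t, t², t³, t⁴, t⁵, t⁶, t⁷, t⁸, t⁹, t¹², t¹³, t¹¹, t¹⁰, t¹⁴, t¹⁵, t¹⁶} are distinct. Hence |G| = 17.

Answer: 17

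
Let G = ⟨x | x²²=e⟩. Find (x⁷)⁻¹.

The order of (x⁷) is 22 (smallest k with (x⁷)ᵏ = e), so (x⁷)⁻¹ = (x⁷)²¹ = x¹⁵.
Check: (x⁷) · (x¹⁵) → (x⁷) · x¹⁵ = e, giving e as required.

Answer: x¹⁵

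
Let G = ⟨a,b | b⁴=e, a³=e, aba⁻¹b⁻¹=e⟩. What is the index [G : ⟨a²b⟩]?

First find ord(a²b) by computing successive powers:
  (a²b)¹ = a²b, (a²b)² = ab², (a²b)³ = b³, (a²b)⁴ = a², (a²b)⁵ = ab, (a²b)⁶ = b², (a²b)⁷ = a²b³, (a²b)⁸ = a, (a²b)⁹ = b, (a²b)¹⁰ = a²b², (a²b)¹¹ = ab³, (a²b)¹² = e.
So |⟨a²b⟩| = ord(a²b) = 12. With |G| = 12, by Lagrange [G : ⟨a²b⟩] = 12/12 = 1.

Answer: 1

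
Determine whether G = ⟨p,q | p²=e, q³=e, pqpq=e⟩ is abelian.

p·q = pq but q·p = pq², so p·q ≠ q·p and G is not abelian.

Answer: No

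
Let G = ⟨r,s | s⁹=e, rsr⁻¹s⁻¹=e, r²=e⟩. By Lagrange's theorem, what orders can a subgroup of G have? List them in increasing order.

|G| = 18 = 2 · 3². By Lagrange's theorem the order of any subgroup divides 18; the divisors of 18 are 1, 2, 3, 6, 9, 18.

Answer: 1, 2, 3, 6, 9, 18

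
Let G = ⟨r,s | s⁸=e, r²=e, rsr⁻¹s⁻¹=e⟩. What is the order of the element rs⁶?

Compute successive powers until reaching e:
  (rs⁶)¹ = rs⁶, (rs⁶)² = s⁴, (rs⁶)³ = rs², (rs⁶)⁴ = e.
The smallest positive k with (rs⁶)ᵏ = e is 4.

Answer: 4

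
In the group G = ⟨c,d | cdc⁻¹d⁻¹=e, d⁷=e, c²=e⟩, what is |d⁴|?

Compute successive powers until reaching e:
  (d⁴)¹ = d⁴, (d⁴)² = d, (d⁴)³ = d⁵, (d⁴)⁴ = d², (d⁴)⁵ = d⁶, (d⁴)⁶ = d³, (d⁴)⁷ = e.
The smallest positive k with (d⁴)ᵏ = e is 7.

Answer: 7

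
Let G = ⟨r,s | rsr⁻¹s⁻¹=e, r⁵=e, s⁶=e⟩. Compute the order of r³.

Compute successive powers until reaching e:
  (r³)¹ = r³, (r³)² = r, (r³)³ = r⁴, (r³)⁴ = r², (r³)⁵ = e.
The smallest positive k with (r³)ᵏ = e is 5.

Answer: 5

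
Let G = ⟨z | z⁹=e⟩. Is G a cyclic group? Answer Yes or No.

|G| = 9. The element z has order 9 (its powers give 9 distinct elements), so ⟨z⟩ = G and G is cyclic.

Answer: Yes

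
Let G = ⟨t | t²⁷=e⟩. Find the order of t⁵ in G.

Compute successive powers until reaching e:
  (t⁵)¹ = t⁵, (t⁵)² = t¹⁰, (t⁵)³ = t¹⁵, (t⁵)⁴ = t²⁰, (t⁵)⁵ = t²⁵, (t⁵)⁶ = t³, (t⁵)⁷ = t⁸, (t⁵)⁸ = t¹³, (t⁵)⁹ = t¹⁸, (t⁵)¹⁰ = t²³, (t⁵)¹¹ = t, (t⁵)¹² = t⁶, (t⁵)¹³ = t¹¹, (t⁵)¹⁴ = t¹⁶, (t⁵)¹⁵ = t²¹, (t⁵)¹⁶ = t²⁶, (t⁵)¹⁷ = t⁴, (t⁵)¹⁸ = t⁹, (t⁵)¹⁹ = t¹⁴, (t⁵)²⁰ = t¹⁹, (t⁵)²¹ = t²⁴, (t⁵)²² = t², (t⁵)²³ = t⁷, (t⁵)²⁴ = t¹², (t⁵)²⁵ = t¹⁷, (t⁵)²⁶ = t²², (t⁵)²⁷ = e.
The smallest positive k with (t⁵)ᵏ = e is 27.

Answer: 27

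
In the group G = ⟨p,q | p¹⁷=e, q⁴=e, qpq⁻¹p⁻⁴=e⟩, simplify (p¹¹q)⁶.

Compute successive powers of (p¹¹q), reducing at each step:
  (p¹¹q)²: (p¹¹q) · p¹¹ = p⁴q;   (p⁴q) · q = p⁴q²
  (p¹¹q)³: (p⁴q²) · p¹¹ = p¹⁰q²;   (p¹⁰q²) · q = p¹⁰q³
  (p¹¹q)⁴: (p¹⁰q³) · p¹¹ = q³;   (q³) · q = e
  (p¹¹q)⁵: e · p¹¹ = p¹¹;   (p¹¹) · q = p¹¹q
  (p¹¹q)⁶: (p¹¹q) · p¹¹ = p⁴q;   (p⁴q) · q = p⁴q²

Answer: p⁴q²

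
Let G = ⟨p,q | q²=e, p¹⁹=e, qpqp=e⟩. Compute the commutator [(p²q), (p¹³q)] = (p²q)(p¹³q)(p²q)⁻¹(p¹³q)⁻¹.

[(p²q), (p¹³q)] = (p²q)·(p¹³q)·(p²q)⁻¹·(p¹³q)⁻¹.
  (p²q) · (p¹³q) = p⁸
  (p⁸) · (p²q) = p¹⁰q
  (p¹⁰q) · (p¹³q) = p¹⁶

Answer: p¹⁶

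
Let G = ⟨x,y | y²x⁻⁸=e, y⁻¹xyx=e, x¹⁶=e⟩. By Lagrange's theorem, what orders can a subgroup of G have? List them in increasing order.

|G| = 32 = 2⁵. By Lagrange's theorem the order of any subgroup divides 32; the divisors of 32 are 1, 2, 4, 8, 16, 32.

Answer: 1, 2, 4, 8, 16, 32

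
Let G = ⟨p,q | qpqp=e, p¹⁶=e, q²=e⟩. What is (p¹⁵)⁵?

Compute successive powers of (p¹⁵), reducing at each step:
  (p¹⁵)²: (p¹⁵) · p¹⁵ = p¹⁴
  (p¹⁵)³: (p¹⁴) · p¹⁵ = p¹³
  (p¹⁵)⁴: (p¹³) · p¹⁵ = p¹²
  (p¹⁵)⁵: (p¹²) · p¹⁵ = p¹¹

Answer: p¹¹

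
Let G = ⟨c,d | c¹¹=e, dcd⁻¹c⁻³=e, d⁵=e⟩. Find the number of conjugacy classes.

The conjugacy classes (representative and size) are:
  [e] (size 1), [c³] (size 5), [c⁶] (size 5), [c⁷d] (size 11), [c⁹d²] (size 11), [c⁷d³] (size 11), [c⁷d⁴] (size 11).
Class equation: 1 + 5 + 5 + 11 + 11 + 11 + 11 = 55 = |G|. So G has 7 conjugacy classes.

Answer: 7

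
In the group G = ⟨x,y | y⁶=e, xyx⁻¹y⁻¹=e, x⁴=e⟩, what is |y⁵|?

Compute successive powers until reaching e:
  (y⁵)¹ = y⁵, (y⁵)² = y⁴, (y⁵)³ = y³, (y⁵)⁴ = y², (y⁵)⁵ = y, (y⁵)⁶ = e.
The smallest positive k with (y⁵)ᵏ = e is 6.

Answer: 6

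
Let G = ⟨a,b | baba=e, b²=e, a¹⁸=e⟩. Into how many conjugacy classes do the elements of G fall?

The conjugacy classes (representative and size) are:
  [e] (size 1), [a] (size 2), [a²] (size 2), [a³] (size 2), [a¹⁴] (size 2), [a⁵] (size 2), [a¹²] (size 2), [a⁷] (size 2), [a¹⁰] (size 2), [a⁹] (size 1), [a¹⁰b] (size 9), [ab] (size 9).
Class equation: 1 + 2 + 2 + 2 + 2 + 2 + 2 + 2 + 2 + 1 + 9 + 9 = 36 = |G|. So G has 12 conjugacy classes.

Answer: 12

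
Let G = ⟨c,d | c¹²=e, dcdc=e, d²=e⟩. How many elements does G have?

Enumerate words in the generators, reducing via the relations: the distinct elements are
  {c, d, e, cd, c², c³, c⁴, c⁵, c⁶, c⁷, c⁸, c⁹, c²d, c³d, c¹¹, c¹⁰, c⁴d, c⁵d, c⁶d, c⁷d, c⁸d, c⁹d, c¹¹d, c¹⁰d}.
No further products give new elements, so |G| = 24.

Answer: 24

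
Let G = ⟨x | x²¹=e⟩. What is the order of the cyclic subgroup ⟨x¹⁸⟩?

|⟨x¹⁸⟩| equals the order of x¹⁸. Compute successive powers until reaching e:
  (x¹⁸)¹ = x¹⁸, (x¹⁸)² = x¹⁵, (x¹⁸)³ = x¹², (x¹⁸)⁴ = x⁹, (x¹⁸)⁵ = x⁶, (x¹⁸)⁶ = x³, (x¹⁸)⁷ = e.
The smallest positive k with (x¹⁸)ᵏ = e is 7, so |⟨x¹⁸⟩| = 7.

Answer: 7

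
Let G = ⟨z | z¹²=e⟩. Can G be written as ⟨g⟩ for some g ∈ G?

|G| = 12. The element z has order 12 (its powers give 12 distinct elements), so ⟨z⟩ = G and G is cyclic.

Answer: Yes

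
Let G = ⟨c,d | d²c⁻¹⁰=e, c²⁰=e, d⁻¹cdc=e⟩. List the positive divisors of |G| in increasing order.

|G| = 40 = 2³ · 5. By Lagrange's theorem the order of any subgroup divides 40; the divisors of 40 are 1, 2, 4, 5, 8, 10, 20, 40.

Answer: 1, 2, 4, 5, 8, 10, 20, 40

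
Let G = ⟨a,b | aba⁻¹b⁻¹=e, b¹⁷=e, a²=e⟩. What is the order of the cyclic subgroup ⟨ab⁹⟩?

|⟨ab⁹⟩| equals the order of ab⁹. Compute successive powers until reaching e:
  (ab⁹)¹ = ab⁹, (ab⁹)² = b, (ab⁹)³ = ab¹⁰, (ab⁹)⁴ = b², (ab⁹)⁵ = ab¹¹, (ab⁹)⁶ = b³, (ab⁹)⁷ = ab¹², (ab⁹)⁸ = b⁴, (ab⁹)⁹ = ab¹³, (ab⁹)¹⁰ = b⁵, (ab⁹)¹¹ = ab¹⁴, (ab⁹)¹² = b⁶, (ab⁹)¹³ = ab¹⁵, (ab⁹)¹⁴ = b⁷, (ab⁹)¹⁵ = ab¹⁶, (ab⁹)¹⁶ = b⁸, (ab⁹)¹⁷ = a, (ab⁹)¹⁸ = b⁹, (ab⁹)¹⁹ = ab, (ab⁹)²⁰ = b¹⁰, (ab⁹)²¹ = ab², (ab⁹)²² = b¹¹, (ab⁹)²³ = ab³, (ab⁹)²⁴ = b¹², (ab⁹)²⁵ = ab⁴, (ab⁹)²⁶ = b¹³, (ab⁹)²⁷ = ab⁵, (ab⁹)²⁸ = b¹⁴, (ab⁹)²⁹ = ab⁶, (ab⁹)³⁰ = b¹⁵, (ab⁹)³¹ = ab⁷, (ab⁹)³² = b¹⁶, (ab⁹)³³ = ab⁸, (ab⁹)³⁴ = e.
The smallest positive k with (ab⁹)ᵏ = e is 34, so |⟨ab⁹⟩| = 34.

Answer: 34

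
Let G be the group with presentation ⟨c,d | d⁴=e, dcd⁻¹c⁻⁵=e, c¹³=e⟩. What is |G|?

Enumerate words in the generators, reducing via the relations: the distinct elements are
  {c, d, e, cd, c², c³, c⁴, c⁵, c⁶, c⁷, c⁸, c⁹, d², d³, cd², cd³, c²d, c³d, c¹², c¹¹, c¹⁰, c⁴d, c⁵d, c⁶d, c⁷d, c⁸d, c⁹d, c²d², c²d³, c³d², c³d³, c¹²d, c¹¹d, c¹⁰d, c⁴d², c⁴d³, c⁵d², c⁵d³, c⁶d², c⁶d³, c⁷d², c⁷d³, c⁸d², c⁸d³, c⁹d², c⁹d³, c¹²d², c¹²d³, c¹¹d², c¹¹d³, c¹⁰d², c¹⁰d³}.
No further products give new elements, so |G| = 52.

Answer: 52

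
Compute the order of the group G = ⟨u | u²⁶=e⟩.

G is generated by a single element, so G is cyclic. The relator gives u²⁶ = e and no smaller power is forced to be e, so the 26 powers {e, u, u², u³, u⁴, u⁵, u⁶, u⁷, u⁸, u⁹, u²², u²³, u²¹, u²⁰, u²⁴, u²⁵, u¹², u¹³, u¹¹, u¹⁰, u¹⁴, u¹⁵, u¹⁶, u¹⁷, u¹⁸, u¹⁹} are distinct. Hence |G| = 26.

Answer: 26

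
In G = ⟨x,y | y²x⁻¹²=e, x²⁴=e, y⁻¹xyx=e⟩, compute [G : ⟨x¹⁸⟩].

First find ord(x¹⁸) by computing successive powers:
  (x¹⁸)¹ = x¹⁸, (x¹⁸)² = x¹², (x¹⁸)³ = x⁶, (x¹⁸)⁴ = e.
So |⟨x¹⁸⟩| = ord(x¹⁸) = 4. With |G| = 48, by Lagrange [G : ⟨x¹⁸⟩] = 48/4 = 12.

Answer: 12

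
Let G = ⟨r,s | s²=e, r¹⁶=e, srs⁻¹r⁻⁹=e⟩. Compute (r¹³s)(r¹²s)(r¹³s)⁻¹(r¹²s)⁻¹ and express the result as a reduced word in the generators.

[(r¹³s), (r¹²s)] = (r¹³s)·(r¹²s)·(r¹³s)⁻¹·(r¹²s)⁻¹.
  (r¹³s) · (r¹²s) = r⁹
  (r⁹) · (r¹¹s) = r⁴s
  (r⁴s) · (r⁴s) = r⁸

Answer: r⁸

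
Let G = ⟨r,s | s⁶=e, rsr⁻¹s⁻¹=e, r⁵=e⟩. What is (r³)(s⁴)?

Compute (r³) · (s⁴) by multiplying left to right and reducing via the relations at each step:
  (r³) · s⁴ = r³s⁴

Answer: r³s⁴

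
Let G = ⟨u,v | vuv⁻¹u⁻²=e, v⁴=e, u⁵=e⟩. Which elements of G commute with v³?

⟨v³⟩ ⊆ C_G(v³) since powers of v³ commute with v³; so |C_G(v³)| ≥ |⟨v³⟩| = 4.
By orbit–stabilizer, |C_G(v³)| = |G| / |conj. class of v³| = 20 / 5 = 4.
The 4 elements commuting with v³ are {e, v, v², v³}.

Answer: {e, v, v², v³}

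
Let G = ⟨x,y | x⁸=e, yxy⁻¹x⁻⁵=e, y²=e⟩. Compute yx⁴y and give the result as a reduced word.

Multiply left to right, reducing at each step:
  y · x⁴ = x⁴y
  (x⁴y) · y = x⁴

Answer: x⁴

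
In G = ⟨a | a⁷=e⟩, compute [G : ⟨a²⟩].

First find ord(a²) by computing successive powers:
  (a²)¹ = a², (a²)² = a⁴, (a²)³ = a⁶, (a²)⁴ = a, (a²)⁵ = a³, (a²)⁶ = a⁵, (a²)⁷ = e.
So |⟨a²⟩| = ord(a²) = 7. With |G| = 7, by Lagrange [G : ⟨a²⟩] = 7/7 = 1.

Answer: 1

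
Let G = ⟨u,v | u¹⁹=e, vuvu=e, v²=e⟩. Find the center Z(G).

An element z ∈ Z(G) iff z commutes with every generator.
For example e is central: e·u = u = u·e; e·v = v = v·e.
Whereas u ∉ Z(G) since u·v = uv ≠ u¹⁸v = v·u.
Checking each of the 38 elements this way gives Z(G) = {e}, of order 1.

Answer: {e}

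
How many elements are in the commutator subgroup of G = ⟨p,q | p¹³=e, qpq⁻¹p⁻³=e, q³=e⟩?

G' = [G, G] is generated by all commutators. The generator-pair commutators are: [p, q] = p¹¹.
The subgroup they normally generate is {e, p, p², p³, p⁴, p⁵, p⁶, p⁷, p⁸, p⁹, p¹⁰, p¹¹, p¹²}, of order 13.
Check: |G/G'| = 39/13 = 3 is the order of the abelianisation.

Answer: 13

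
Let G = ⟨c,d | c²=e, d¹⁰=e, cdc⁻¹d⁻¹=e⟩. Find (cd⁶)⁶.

Compute successive powers of (cd⁶), reducing at each step:
  (cd⁶)²: (cd⁶) · c = d⁶;   (d⁶) · d⁶ = d²
  (cd⁶)³: (d²) · c = cd²;   (cd²) · d⁶ = cd⁸
  (cd⁶)⁴: (cd⁸) · c = d⁸;   (d⁸) · d⁶ = d⁴
  (cd⁶)⁵: (d⁴) · c = cd⁴;   (cd⁴) · d⁶ = c
  (cd⁶)⁶: c · c = e;   e · d⁶ = d⁶

Answer: d⁶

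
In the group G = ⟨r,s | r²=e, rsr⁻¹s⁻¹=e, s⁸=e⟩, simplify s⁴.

Compute successive powers of s, reducing at each step:
  s²: s · s = s²
  s³: (s²) · s = s³
  s⁴: (s³) · s = s⁴

Answer: s⁴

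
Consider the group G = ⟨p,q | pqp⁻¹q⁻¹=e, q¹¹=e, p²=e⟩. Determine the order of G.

Enumerate words in the generators, reducing via the relations: the distinct elements are
  {e, p, q, pq, q², q³, q⁴, q⁵, q⁶, q⁷, q⁸, q⁹, pq², pq³, pq⁴, pq⁵, pq⁶, pq⁷, pq⁸, pq⁹, q¹⁰, pq¹⁰}.
No further products give new elements, so |G| = 22.

Answer: 22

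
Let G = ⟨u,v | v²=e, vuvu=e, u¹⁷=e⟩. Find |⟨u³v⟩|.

|⟨u³v⟩| equals the order of u³v. Compute successive powers until reaching e:
  (u³v)¹ = u³v, (u³v)² = e.
The smallest positive k with (u³v)ᵏ = e is 2, so |⟨u³v⟩| = 2.

Answer: 2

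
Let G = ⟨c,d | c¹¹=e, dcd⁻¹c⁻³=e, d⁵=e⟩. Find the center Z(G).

An element z ∈ Z(G) iff z commutes with every generator.
For example e is central: e·c = c = c·e; e·d = d = d·e.
Whereas c ∉ Z(G) since c·d = cd ≠ c³d = d·c.
Checking each of the 55 elements this way gives Z(G) = {e}, of order 1.

Answer: {e}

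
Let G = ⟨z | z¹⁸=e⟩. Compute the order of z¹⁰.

Compute successive powers until reaching e:
  (z¹⁰)¹ = z¹⁰, (z¹⁰)² = z², (z¹⁰)³ = z¹², (z¹⁰)⁴ = z⁴, (z¹⁰)⁵ = z¹⁴, (z¹⁰)⁶ = z⁶, (z¹⁰)⁷ = z¹⁶, (z¹⁰)⁸ = z⁸, (z¹⁰)⁹ = e.
The smallest positive k with (z¹⁰)ᵏ = e is 9.

Answer: 9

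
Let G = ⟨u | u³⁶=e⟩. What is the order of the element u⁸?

Compute successive powers until reaching e:
  (u⁸)¹ = u⁸, (u⁸)² = u¹⁶, (u⁸)³ = u²⁴, (u⁸)⁴ = u³², (u⁸)⁵ = u⁴, (u⁸)⁶ = u¹², (u⁸)⁷ = u²⁰, (u⁸)⁸ = u²⁸, (u⁸)⁹ = e.
The smallest positive k with (u⁸)ᵏ = e is 9.

Answer: 9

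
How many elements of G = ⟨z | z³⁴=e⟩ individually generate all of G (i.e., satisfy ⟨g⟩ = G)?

G is cyclic of order 34. An element generates G iff its order is 34, and a cyclic group of order 34 has exactly φ(34) = 16 such elements.

Answer: 16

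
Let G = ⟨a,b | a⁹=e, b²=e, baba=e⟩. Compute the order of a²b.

Compute successive powers until reaching e:
  (a²b)¹ = a²b, (a²b)² = e.
The smallest positive k with (a²b)ᵏ = e is 2.

Answer: 2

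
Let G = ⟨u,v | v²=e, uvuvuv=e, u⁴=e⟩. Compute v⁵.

Compute successive powers of v, reducing at each step:
  v²: v · v = e
  v³: e · v = v
  v⁴: v · v = e
  v⁵: e · v = v

Answer: v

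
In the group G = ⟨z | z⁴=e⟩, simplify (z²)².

Compute successive powers of (z²), reducing at each step:
  (z²)²: (z²) · z² = e

Answer: e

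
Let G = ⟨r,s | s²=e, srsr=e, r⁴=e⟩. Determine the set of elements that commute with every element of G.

An element z ∈ Z(G) iff z commutes with every generator.
For example r² is central: (r²)·r = r³ = r·(r²); (r²)·s = r²s = s·(r²).
Whereas r ∉ Z(G) since r·s = rs ≠ r³s = s·r.
Checking each of the 8 elements this way gives Z(G) = {e, r²}, of order 2.

Answer: {e, r²}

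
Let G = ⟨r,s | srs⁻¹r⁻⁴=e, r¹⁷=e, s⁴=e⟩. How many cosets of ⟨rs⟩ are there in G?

First find ord(rs) by computing successive powers:
  (rs)¹ = rs, (rs)² = r⁵s², (rs)³ = r⁴s³, (rs)⁴ = e.
So |⟨rs⟩| = ord(rs) = 4. With |G| = 68, by Lagrange [G : ⟨rs⟩] = 68/4 = 17.

Answer: 17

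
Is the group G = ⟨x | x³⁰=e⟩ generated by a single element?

|G| = 30. The element x has order 30 (its powers give 30 distinct elements), so ⟨x⟩ = G and G is cyclic.

Answer: Yes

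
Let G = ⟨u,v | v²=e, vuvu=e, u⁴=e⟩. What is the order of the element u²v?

Compute successive powers until reaching e:
  (u²v)¹ = u²v, (u²v)² = e.
The smallest positive k with (u²v)ᵏ = e is 2.

Answer: 2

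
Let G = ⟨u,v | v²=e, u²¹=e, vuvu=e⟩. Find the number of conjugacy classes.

The conjugacy classes (representative and size) are:
  [e] (size 1), [u²⁰] (size 2), [u²] (size 2), [u³] (size 2), [u¹⁷] (size 2), [u⁵] (size 2), [u⁶] (size 2), [u⁷] (size 2), [u⁸] (size 2), [u⁹] (size 2), [u¹⁰] (size 2), [v] (size 21).
Class equation: 1 + 2 + 2 + 2 + 2 + 2 + 2 + 2 + 2 + 2 + 2 + 21 = 42 = |G|. So G has 12 conjugacy classes.

Answer: 12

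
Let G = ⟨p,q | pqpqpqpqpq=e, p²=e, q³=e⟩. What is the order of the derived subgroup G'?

G' = [G, G] is generated by all commutators. The generator-pair commutators are: [p, q] = pqpq².
The subgroup they normally generate is {e, p, q, q², pq, pqp, pqpq, pqpqp, q²pq²p, q²pq², q²p, pq², qp, qpq, qpqp, pq²pq²p, pq²pq², pq²p, q²pq, q²pqp, q²pqpq, qpq²pq², qpq²p, qpq², pqpq², pq²pq, pq²pqp, pq²pqpq, pqpq²pq², pqpq²p, q²pq²pq, pqpq²pq, pqpq²pqp, pqpq²pqpq, q²pq²pqpq², q²pq²pqp, q²pq²pqpq, q²pqpq²pq², q²pqpq²p, q²pqpq², qpqpq², qpq²pq, qpq²pqp, qpq²pqpq, qpqpq²pq², qpqpq²p, qpqpq²pq, pq²pqpq²pq², pq²pqpq²p, pq²pqpq², q²pqpq²pq, q²pqpq²pqp, qpq²pqpq²p, qpq²pqpq², pq²pqpq²pq, pq²pqpq²pqp, pqpq²pqpq²p, pqpq²pqpq², pqpq²pqpq²pq, qpq²pqpq²pq}, of order 60.
Check: |G/G'| = 60/60 = 1 is the order of the abelianisation.

Answer: 60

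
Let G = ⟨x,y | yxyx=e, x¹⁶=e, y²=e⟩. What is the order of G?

Enumerate words in the generators, reducing via the relations: the distinct elements are
  {e, x, y, xy, x², x³, x⁴, x⁵, x⁶, x⁷, x⁸, x⁹, x²y, x³y, x¹², x¹³, x¹¹, x¹⁰, x¹⁴, x¹⁵, x⁴y, x⁵y, x⁶y, x⁷y, x⁸y, x⁹y, x¹²y, x¹³y, x¹¹y, x¹⁰y, x¹⁴y, x¹⁵y}.
No further products give new elements, so |G| = 32.

Answer: 32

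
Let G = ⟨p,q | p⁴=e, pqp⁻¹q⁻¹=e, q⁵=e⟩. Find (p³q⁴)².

Compute successive powers of (p³q⁴), reducing at each step:
  (p³q⁴)²: (p³q⁴) · p³ = p²q⁴;   (p²q⁴) · q⁴ = p²q³

Answer: p²q³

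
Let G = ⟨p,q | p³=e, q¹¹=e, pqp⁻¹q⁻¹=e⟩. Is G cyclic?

|G| = 33. The element pq has order 33 (its powers give 33 distinct elements), so ⟨pq⟩ = G and G is cyclic.

Answer: Yes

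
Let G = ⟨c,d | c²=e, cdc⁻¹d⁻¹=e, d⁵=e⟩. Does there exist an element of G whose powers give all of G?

|G| = 10. The element cd has order 10 (its powers give 10 distinct elements), so ⟨cd⟩ = G and G is cyclic.

Answer: Yes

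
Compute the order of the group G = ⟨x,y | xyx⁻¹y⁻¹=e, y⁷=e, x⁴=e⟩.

Enumerate words in the generators, reducing via the relations: the distinct elements are
  {e, x, y, xy, x², x³, y², y³, y⁴, y⁵, y⁶, xy², xy³, xy⁴, xy⁵, xy⁶, x²y, x³y, x²y², x²y³, x²y⁴, x²y⁵, x²y⁶, x³y², x³y³, x³y⁴, x³y⁵, x³y⁶}.
No further products give new elements, so |G| = 28.

Answer: 28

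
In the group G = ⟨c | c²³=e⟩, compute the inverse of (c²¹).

The order of (c²¹) is 23 (smallest k with (c²¹)ᵏ = e), so (c²¹)⁻¹ = (c²¹)²² = c².
Check: (c²¹) · (c²) → (c²¹) · c² = e, giving e as required.

Answer: c²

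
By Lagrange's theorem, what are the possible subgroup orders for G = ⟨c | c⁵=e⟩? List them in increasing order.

|G| = 5 = 5. By Lagrange's theorem the order of any subgroup divides 5; the divisors of 5 are 1, 5.

Answer: 1, 5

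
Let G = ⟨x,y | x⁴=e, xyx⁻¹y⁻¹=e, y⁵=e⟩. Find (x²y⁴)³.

Compute successive powers of (x²y⁴), reducing at each step:
  (x²y⁴)²: (x²y⁴) · x² = y⁴;   (y⁴) · y⁴ = y³
  (x²y⁴)³: (y³) · x² = x²y³;   (x²y³) · y⁴ = x²y²

Answer: x²y²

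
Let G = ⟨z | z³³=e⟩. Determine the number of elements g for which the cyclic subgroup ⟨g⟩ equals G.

G is cyclic of order 33. An element generates G iff its order is 33, and a cyclic group of order 33 has exactly φ(33) = 20 such elements.

Answer: 20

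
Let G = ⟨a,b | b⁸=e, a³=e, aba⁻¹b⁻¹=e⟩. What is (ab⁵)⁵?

Compute successive powers of (ab⁵), reducing at each step:
  (ab⁵)²: (ab⁵) · a = a²b⁵;   (a²b⁵) · b⁵ = a²b²
  (ab⁵)³: (a²b²) · a = b²;   (b²) · b⁵ = b⁷
  (ab⁵)⁴: (b⁷) · a = ab⁷;   (ab⁷) · b⁵ = ab⁴
  (ab⁵)⁵: (ab⁴) · a = a²b⁴;   (a²b⁴) · b⁵ = a²b

Answer: a²b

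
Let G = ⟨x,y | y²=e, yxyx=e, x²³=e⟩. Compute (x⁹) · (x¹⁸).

Compute (x⁹) · (x¹⁸) by multiplying left to right and reducing via the relations at each step:
  (x⁹) · x¹⁸ = x⁴

Answer: x⁴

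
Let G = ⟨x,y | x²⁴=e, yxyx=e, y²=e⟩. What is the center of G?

An element z ∈ Z(G) iff z commutes with every generator.
For example x¹² is central: (x¹²)·x = x¹³ = x·(x¹²); (x¹²)·y = x¹²y = y·(x¹²).
Whereas x ∉ Z(G) since x·y = xy ≠ x²³y = y·x.
Checking each of the 48 elements this way gives Z(G) = {e, x¹²}, of order 2.

Answer: {e, x¹²}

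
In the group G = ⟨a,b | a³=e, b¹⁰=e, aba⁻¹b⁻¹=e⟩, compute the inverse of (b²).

The order of (b²) is 5 (smallest k with (b²)ᵏ = e), so (b²)⁻¹ = (b²)⁴ = b⁸.
Check: (b²) · (b⁸) → (b²) · b⁸ = e, giving e as required.

Answer: b⁸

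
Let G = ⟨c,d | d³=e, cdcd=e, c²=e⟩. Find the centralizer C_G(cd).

⟨cd⟩ ⊆ C_G(cd) since powers of cd commute with cd; so |C_G(cd)| ≥ |⟨cd⟩| = 2.
By orbit–stabilizer, |C_G(cd)| = |G| / |conj. class of cd| = 6 / 3 = 2.
The 2 elements commuting with cd are {e, cd}.

Answer: {e, cd}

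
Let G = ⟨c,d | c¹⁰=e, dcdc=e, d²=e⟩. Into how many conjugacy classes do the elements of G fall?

The conjugacy classes (representative and size) are:
  [e] (size 1), [c] (size 2), [c²] (size 2), [c³] (size 2), [c⁴] (size 2), [c⁵] (size 1), [c²d] (size 5), [c³d] (size 5).
Class equation: 1 + 2 + 2 + 2 + 2 + 1 + 5 + 5 = 20 = |G|. So G has 8 conjugacy classes.

Answer: 8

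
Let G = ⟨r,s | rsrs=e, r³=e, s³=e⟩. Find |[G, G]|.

G' = [G, G] is generated by all commutators. The generator-pair commutators are: [r, s] = rs²r.
The subgroup they normally generate is {e, rs, r²s², rs²r}, of order 4.
Check: |G/G'| = 12/4 = 3 is the order of the abelianisation.

Answer: 4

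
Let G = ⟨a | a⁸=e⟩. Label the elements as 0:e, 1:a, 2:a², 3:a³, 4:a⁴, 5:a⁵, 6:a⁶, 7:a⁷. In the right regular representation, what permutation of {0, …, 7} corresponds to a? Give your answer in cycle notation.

(0 1 2 3 4 5 6 7)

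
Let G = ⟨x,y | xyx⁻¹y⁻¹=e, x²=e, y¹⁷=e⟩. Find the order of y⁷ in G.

Compute successive powers until reaching e:
  (y⁷)¹ = y⁷, (y⁷)² = y¹⁴, (y⁷)³ = y⁴, (y⁷)⁴ = y¹¹, (y⁷)⁵ = y, (y⁷)⁶ = y⁸, (y⁷)⁷ = y¹⁵, (y⁷)⁸ = y⁵, (y⁷)⁹ = y¹², (y⁷)¹⁰ = y², (y⁷)¹¹ = y⁹, (y⁷)¹² = y¹⁶, (y⁷)¹³ = y⁶, (y⁷)¹⁴ = y¹³, (y⁷)¹⁵ = y³, (y⁷)¹⁶ = y¹⁰, (y⁷)¹⁷ = e.
The smallest positive k with (y⁷)ᵏ = e is 17.

Answer: 17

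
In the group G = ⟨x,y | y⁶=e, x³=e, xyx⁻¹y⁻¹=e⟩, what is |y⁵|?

Compute successive powers until reaching e:
  (y⁵)¹ = y⁵, (y⁵)² = y⁴, (y⁵)³ = y³, (y⁵)⁴ = y², (y⁵)⁵ = y, (y⁵)⁶ = e.
The smallest positive k with (y⁵)ᵏ = e is 6.

Answer: 6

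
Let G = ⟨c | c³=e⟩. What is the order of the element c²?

Compute successive powers until reaching e:
  (c²)¹ = c², (c²)² = c, (c²)³ = e.
The smallest positive k with (c²)ᵏ = e is 3.

Answer: 3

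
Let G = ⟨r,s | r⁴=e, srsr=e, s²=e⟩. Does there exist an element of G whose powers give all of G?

Every cyclic group is abelian. But r·s = rs while s·r = r³s, so r·s ≠ s·r and G is not abelian. Hence G is not cyclic.

Answer: No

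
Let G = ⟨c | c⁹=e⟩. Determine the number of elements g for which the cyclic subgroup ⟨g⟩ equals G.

G is cyclic of order 9. An element generates G iff its order is 9, and a cyclic group of order 9 has exactly φ(9) = 6 such elements.

Answer: 6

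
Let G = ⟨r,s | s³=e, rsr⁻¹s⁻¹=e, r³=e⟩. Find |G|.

Enumerate words in the generators, reducing via the relations: the distinct elements are
  {e, r, s, rs, r², s², rs², r²s, r²s²}.
No further products give new elements, so |G| = 9.

Answer: 9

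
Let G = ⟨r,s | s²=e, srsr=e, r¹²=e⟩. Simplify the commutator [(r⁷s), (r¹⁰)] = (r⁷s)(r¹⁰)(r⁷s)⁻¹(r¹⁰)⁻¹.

[(r⁷s), (r¹⁰)] = (r⁷s)·(r¹⁰)·(r⁷s)⁻¹·(r¹⁰)⁻¹.
  (r⁷s) · (r¹⁰) = r⁹s
  (r⁹s) · (r⁷s) = r²
  (r²) · (r²) = r⁴

Answer: r⁴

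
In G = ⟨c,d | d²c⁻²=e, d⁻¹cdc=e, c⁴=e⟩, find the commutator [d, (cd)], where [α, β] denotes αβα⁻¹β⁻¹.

[d, (cd)] = d·(cd)·d⁻¹·(cd)⁻¹.
  d · (cd) = c
  c · (d⁻¹) = cd⁻¹
  (cd⁻¹) · (cd⁻¹) = c²

Answer: c²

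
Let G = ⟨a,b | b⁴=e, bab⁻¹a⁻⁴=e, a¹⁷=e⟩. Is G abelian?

a·b = ab but b·a = a⁴b, so a·b ≠ b·a and G is not abelian.

Answer: No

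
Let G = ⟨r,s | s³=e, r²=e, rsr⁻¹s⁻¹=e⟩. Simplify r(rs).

Compute r · (rs) by multiplying left to right and reducing via the relations at each step:
  r · r = e
  e · s = s

Answer: s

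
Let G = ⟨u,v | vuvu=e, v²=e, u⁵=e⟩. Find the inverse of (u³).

The order of (u³) is 5 (smallest k with (u³)ᵏ = e), so (u³)⁻¹ = (u³)⁴ = u².
Check: (u³) · (u²) → (u³) · u² = e, giving e as required.

Answer: u²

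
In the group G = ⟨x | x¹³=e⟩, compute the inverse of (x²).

The order of (x²) is 13 (smallest k with (x²)ᵏ = e), so (x²)⁻¹ = (x²)¹² = x¹¹.
Check: (x²) · (x¹¹) → (x²) · x¹¹ = e, giving e as required.

Answer: x¹¹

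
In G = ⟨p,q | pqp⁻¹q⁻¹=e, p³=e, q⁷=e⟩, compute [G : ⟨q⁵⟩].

First find ord(q⁵) by computing successive powers:
  (q⁵)¹ = q⁵, (q⁵)² = q³, (q⁵)³ = q, (q⁵)⁴ = q⁶, (q⁵)⁵ = q⁴, (q⁵)⁶ = q², (q⁵)⁷ = e.
So |⟨q⁵⟩| = ord(q⁵) = 7. With |G| = 21, by Lagrange [G : ⟨q⁵⟩] = 21/7 = 3.

Answer: 3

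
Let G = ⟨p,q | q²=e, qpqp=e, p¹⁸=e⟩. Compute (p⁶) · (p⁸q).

Compute (p⁶) · (p⁸q) by multiplying left to right and reducing via the relations at each step:
  (p⁶) · p⁸ = p¹⁴
  (p¹⁴) · q = p¹⁴q

Answer: p¹⁴q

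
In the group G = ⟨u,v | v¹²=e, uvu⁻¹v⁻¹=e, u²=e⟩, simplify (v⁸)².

Compute successive powers of (v⁸), reducing at each step:
  (v⁸)²: (v⁸) · v⁸ = v⁴

Answer: v⁴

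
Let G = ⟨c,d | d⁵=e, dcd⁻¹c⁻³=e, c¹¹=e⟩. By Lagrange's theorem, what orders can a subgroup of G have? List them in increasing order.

|G| = 55 = 5 · 11. By Lagrange's theorem the order of any subgroup divides 55; the divisors of 55 are 1, 5, 11, 55.

Answer: 1, 5, 11, 55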